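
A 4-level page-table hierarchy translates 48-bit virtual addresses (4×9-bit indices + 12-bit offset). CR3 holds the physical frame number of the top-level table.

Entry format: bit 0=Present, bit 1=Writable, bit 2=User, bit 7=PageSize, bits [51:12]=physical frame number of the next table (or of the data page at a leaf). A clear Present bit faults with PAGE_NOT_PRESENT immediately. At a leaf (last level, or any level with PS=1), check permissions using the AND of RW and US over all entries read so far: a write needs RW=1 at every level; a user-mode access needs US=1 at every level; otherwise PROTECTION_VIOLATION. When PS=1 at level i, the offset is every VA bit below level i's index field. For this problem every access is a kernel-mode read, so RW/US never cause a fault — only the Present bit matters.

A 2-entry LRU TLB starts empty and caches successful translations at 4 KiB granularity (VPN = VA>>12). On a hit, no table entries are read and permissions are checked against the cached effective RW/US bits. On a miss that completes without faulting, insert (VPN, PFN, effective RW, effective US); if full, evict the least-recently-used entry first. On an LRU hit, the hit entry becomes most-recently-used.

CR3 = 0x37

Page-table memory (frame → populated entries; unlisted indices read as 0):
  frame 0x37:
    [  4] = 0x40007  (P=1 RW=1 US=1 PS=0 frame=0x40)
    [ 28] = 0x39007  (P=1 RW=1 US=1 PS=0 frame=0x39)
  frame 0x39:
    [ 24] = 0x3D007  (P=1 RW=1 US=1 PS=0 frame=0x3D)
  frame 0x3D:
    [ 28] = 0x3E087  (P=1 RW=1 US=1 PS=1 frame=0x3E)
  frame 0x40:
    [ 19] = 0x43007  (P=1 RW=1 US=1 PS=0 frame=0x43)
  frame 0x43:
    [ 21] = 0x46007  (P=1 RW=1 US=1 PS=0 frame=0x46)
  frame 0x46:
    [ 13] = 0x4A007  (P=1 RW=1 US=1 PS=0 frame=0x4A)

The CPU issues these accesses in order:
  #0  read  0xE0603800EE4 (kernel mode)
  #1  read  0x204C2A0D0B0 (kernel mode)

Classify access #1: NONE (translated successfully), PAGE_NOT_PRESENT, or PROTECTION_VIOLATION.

Walk each access:
#0 VA=0xE0603800EE4 (r,kernel):
  [0] read 0x37 idx=28: raw=0x39007 flags P=1 W=1 U=1 S=0
  [1] read 0x39 idx=24: raw=0x3D007 flags P=1 W=1 U=1 S=0
  [2] read 0x3D idx=28: raw=0x3E087 flags P=1 W=1 U=1 S=1
  → PA=0x3EEE4 (huge @L2)  (3 entries read)
#1 VA=0x204C2A0D0B0 (r,kernel):
  [0] read 0x37 idx=4: raw=0x40007 flags P=1 W=1 U=1 S=0
  [1] read 0x40 idx=19: raw=0x43007 flags P=1 W=1 U=1 S=0
  [2] read 0x43 idx=21: raw=0x46007 flags P=1 W=1 U=1 S=0
  [3] read 0x46 idx=13: raw=0x4A007 flags P=1 W=1 U=1 S=0
  → PA=0x4A0B0  (4 entries read)

Access #1 fault: NONE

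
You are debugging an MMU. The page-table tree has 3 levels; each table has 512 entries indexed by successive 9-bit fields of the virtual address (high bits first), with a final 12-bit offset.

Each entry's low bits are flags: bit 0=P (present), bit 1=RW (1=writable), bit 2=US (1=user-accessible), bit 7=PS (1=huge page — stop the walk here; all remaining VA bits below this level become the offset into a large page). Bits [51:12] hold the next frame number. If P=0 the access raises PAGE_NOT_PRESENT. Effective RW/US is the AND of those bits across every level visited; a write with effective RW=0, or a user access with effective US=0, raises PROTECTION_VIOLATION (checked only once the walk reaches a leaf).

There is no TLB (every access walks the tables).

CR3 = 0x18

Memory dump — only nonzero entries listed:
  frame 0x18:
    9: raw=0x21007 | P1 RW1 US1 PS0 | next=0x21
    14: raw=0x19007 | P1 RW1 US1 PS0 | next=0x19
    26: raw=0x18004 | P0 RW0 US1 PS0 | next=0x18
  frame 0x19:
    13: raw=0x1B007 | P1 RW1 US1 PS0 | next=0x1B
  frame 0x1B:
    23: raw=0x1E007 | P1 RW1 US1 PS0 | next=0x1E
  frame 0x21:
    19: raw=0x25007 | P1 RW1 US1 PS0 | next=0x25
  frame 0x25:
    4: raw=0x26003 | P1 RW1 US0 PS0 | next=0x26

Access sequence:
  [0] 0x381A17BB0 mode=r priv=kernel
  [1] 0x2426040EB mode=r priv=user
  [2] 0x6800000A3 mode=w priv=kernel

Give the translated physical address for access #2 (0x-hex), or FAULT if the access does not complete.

Per-access translation:
#0 VA=0x381A17BB0 (r,kernel):
  L0: frame=0x18 idx=14 entry=0x19007 [P=1 RW=1 US=1 PS=0]
  L1: frame=0x19 idx=13 entry=0x1B007 [P=1 RW=1 US=1 PS=0]
  L2: frame=0x1B idx=23 entry=0x1E007 [P=1 RW=1 US=1 PS=0]
  → PA=0x1EBB0  (3 entries read)
#1 VA=0x2426040EB (r,user):
  L0: frame=0x18 idx=9 entry=0x21007 [P=1 RW=1 US=1 PS=0]
  L1: frame=0x21 idx=19 entry=0x25007 [P=1 RW=1 US=1 PS=0]
  L2: frame=0x25 idx=4 entry=0x26003 [P=1 RW=1 US=0 PS=0]
  → PROTECTION_VIOLATION  (3 entries read)
#2 VA=0x6800000A3 (w,kernel):
  L0: frame=0x18 idx=26 entry=0x18004 [P=0 RW=0 US=1 PS=0]
  → PAGE_NOT_PRESENT  (1 entries read)

Access #2 PA: FAULT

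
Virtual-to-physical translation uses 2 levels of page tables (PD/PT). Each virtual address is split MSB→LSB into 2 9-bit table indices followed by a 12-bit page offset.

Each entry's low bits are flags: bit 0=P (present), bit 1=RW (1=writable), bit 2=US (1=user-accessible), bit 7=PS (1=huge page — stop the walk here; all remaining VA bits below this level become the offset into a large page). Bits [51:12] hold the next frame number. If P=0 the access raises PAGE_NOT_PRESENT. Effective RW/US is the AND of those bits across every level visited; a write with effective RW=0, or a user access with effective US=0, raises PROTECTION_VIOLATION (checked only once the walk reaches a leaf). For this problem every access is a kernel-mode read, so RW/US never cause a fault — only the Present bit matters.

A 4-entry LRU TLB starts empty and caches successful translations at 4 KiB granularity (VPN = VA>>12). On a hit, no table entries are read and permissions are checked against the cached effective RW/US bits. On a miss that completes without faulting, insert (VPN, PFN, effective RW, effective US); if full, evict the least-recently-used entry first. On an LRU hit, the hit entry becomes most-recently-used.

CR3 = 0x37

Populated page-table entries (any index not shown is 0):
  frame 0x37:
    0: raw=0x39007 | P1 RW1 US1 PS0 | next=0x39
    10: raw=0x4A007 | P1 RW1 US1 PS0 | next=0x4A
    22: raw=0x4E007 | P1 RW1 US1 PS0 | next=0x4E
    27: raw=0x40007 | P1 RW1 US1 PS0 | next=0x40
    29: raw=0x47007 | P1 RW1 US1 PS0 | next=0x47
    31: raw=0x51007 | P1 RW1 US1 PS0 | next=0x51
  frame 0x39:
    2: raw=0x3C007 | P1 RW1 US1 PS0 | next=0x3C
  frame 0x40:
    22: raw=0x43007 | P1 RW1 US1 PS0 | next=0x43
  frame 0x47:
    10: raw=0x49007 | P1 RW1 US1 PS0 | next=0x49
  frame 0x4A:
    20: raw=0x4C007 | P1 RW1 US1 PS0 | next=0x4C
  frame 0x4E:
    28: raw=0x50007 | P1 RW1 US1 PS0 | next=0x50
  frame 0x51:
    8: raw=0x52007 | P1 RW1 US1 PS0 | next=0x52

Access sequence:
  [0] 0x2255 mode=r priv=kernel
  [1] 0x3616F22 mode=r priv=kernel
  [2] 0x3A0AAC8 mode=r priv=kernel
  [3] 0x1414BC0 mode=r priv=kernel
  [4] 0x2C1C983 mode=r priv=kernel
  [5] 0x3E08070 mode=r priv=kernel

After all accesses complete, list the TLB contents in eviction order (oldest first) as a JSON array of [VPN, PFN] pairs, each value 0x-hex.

Per-access translation:
#0 VA=0x2255 (r,kernel):
  lvl0: tbl 0x37, slot 0 ⇒ 0x39007 (P1/RW1/US1/PS0)
  lvl1: tbl 0x39, slot 2 ⇒ 0x3C007 (P1/RW1/US1/PS0)
  ⇒ phys 0x3C255  [2 reads]
#1 VA=0x3616F22 (r,kernel):
  lvl0: tbl 0x37, slot 27 ⇒ 0x40007 (P1/RW1/US1/PS0)
  lvl1: tbl 0x40, slot 22 ⇒ 0x43007 (P1/RW1/US1/PS0)
  ⇒ phys 0x43F22  [2 reads]
#2 VA=0x3A0AAC8 (r,kernel):
  lvl0: tbl 0x37, slot 29 ⇒ 0x47007 (P1/RW1/US1/PS0)
  lvl1: tbl 0x47, slot 10 ⇒ 0x49007 (P1/RW1/US1/PS0)
  ⇒ phys 0x49AC8  [2 reads]
#3 VA=0x1414BC0 (r,kernel):
  lvl0: tbl 0x37, slot 10 ⇒ 0x4A007 (P1/RW1/US1/PS0)
  lvl1: tbl 0x4A, slot 20 ⇒ 0x4C007 (P1/RW1/US1/PS0)
  ⇒ phys 0x4CBC0  [2 reads]
#4 VA=0x2C1C983 (r,kernel):
  lvl0: tbl 0x37, slot 22 ⇒ 0x4E007 (P1/RW1/US1/PS0)
  lvl1: tbl 0x4E, slot 28 ⇒ 0x50007 (P1/RW1/US1/PS0)
  ⇒ phys 0x50983  [2 reads]
#5 VA=0x3E08070 (r,kernel):
  lvl0: tbl 0x37, slot 31 ⇒ 0x51007 (P1/RW1/US1/PS0)
  lvl1: tbl 0x51, slot 8 ⇒ 0x52007 (P1/RW1/US1/PS0)
  ⇒ phys 0x52070  [2 reads]

TLB: [["0x3A0A", "0x49"], ["0x1414", "0x4C"], ["0x2C1C", "0x50"], ["0x3E08", "0x52"]]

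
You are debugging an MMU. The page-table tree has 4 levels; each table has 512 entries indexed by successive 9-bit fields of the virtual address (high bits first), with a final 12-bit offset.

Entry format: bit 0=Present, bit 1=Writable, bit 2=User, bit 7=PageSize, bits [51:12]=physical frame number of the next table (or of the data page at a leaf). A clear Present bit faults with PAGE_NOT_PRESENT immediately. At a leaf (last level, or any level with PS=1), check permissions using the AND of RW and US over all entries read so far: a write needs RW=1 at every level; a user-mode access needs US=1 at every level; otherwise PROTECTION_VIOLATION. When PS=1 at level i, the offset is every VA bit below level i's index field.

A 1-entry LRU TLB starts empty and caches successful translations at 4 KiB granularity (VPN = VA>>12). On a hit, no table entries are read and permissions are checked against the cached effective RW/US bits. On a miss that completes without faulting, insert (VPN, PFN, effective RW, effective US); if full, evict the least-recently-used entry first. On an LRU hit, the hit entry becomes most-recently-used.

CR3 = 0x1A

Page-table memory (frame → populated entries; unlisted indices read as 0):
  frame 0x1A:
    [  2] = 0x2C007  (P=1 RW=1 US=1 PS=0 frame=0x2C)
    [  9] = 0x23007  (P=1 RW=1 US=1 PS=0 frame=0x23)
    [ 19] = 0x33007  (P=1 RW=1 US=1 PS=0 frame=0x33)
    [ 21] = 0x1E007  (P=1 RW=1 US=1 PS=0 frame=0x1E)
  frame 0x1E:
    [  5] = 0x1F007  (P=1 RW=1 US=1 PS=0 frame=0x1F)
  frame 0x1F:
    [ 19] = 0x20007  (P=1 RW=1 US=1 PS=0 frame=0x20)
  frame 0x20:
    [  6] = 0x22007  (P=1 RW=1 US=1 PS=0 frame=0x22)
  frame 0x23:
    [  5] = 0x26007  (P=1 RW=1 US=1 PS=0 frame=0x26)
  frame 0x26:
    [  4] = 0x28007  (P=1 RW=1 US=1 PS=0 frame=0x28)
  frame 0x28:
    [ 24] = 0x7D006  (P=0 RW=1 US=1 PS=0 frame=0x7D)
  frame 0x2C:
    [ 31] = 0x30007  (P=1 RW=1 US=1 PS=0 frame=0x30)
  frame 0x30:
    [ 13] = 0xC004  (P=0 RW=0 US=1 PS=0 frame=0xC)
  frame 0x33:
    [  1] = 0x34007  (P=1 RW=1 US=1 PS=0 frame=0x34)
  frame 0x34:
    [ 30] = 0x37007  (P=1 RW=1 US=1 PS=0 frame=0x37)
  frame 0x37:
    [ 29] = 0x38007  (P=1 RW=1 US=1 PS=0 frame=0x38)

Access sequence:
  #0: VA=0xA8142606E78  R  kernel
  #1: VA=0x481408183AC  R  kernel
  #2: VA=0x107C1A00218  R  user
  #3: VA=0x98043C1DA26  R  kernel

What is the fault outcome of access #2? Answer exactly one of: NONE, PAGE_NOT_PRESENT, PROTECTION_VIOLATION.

Trace:
#0 VA=0xA8142606E78 (r,kernel):
  [0] read 0x1A idx=21: raw=0x1E007 flags P=1 W=1 U=1 S=0
  [1] read 0x1E idx=5: raw=0x1F007 flags P=1 W=1 U=1 S=0
  [2] read 0x1F idx=19: raw=0x20007 flags P=1 W=1 U=1 S=0
  [3] read 0x20 idx=6: raw=0x22007 flags P=1 W=1 U=1 S=0
  ✓ 0x22E78  — 4 lookups
#1 VA=0x481408183AC (r,kernel):
  [0] read 0x1A idx=9: raw=0x23007 flags P=1 W=1 U=1 S=0
  [1] read 0x23 idx=5: raw=0x26007 flags P=1 W=1 U=1 S=0
  [2] read 0x26 idx=4: raw=0x28007 flags P=1 W=1 U=1 S=0
  [3] read 0x28 idx=24: raw=0x7D006 flags P=0 W=1 U=1 S=0
  ⇒ fault: PAGE_NOT_PRESENT  — 4 lookups
#2 VA=0x107C1A00218 (r,user):
  [0] read 0x1A idx=2: raw=0x2C007 flags P=1 W=1 U=1 S=0
  [1] read 0x2C idx=31: raw=0x30007 flags P=1 W=1 U=1 S=0
  [2] read 0x30 idx=13: raw=0xC004 flags P=0 W=0 U=1 S=0
  ⇒ fault: PAGE_NOT_PRESENT  — 3 lookups
#3 VA=0x98043C1DA26 (r,kernel):
  [0] read 0x1A idx=19: raw=0x33007 flags P=1 W=1 U=1 S=0
  [1] read 0x33 idx=1: raw=0x34007 flags P=1 W=1 U=1 S=0
  [2] read 0x34 idx=30: raw=0x37007 flags P=1 W=1 U=1 S=0
  [3] read 0x37 idx=29: raw=0x38007 flags P=1 W=1 U=1 S=0
  ✓ 0x38A26  — 4 lookups

Access #2 fault: PAGE_NOT_PRESENT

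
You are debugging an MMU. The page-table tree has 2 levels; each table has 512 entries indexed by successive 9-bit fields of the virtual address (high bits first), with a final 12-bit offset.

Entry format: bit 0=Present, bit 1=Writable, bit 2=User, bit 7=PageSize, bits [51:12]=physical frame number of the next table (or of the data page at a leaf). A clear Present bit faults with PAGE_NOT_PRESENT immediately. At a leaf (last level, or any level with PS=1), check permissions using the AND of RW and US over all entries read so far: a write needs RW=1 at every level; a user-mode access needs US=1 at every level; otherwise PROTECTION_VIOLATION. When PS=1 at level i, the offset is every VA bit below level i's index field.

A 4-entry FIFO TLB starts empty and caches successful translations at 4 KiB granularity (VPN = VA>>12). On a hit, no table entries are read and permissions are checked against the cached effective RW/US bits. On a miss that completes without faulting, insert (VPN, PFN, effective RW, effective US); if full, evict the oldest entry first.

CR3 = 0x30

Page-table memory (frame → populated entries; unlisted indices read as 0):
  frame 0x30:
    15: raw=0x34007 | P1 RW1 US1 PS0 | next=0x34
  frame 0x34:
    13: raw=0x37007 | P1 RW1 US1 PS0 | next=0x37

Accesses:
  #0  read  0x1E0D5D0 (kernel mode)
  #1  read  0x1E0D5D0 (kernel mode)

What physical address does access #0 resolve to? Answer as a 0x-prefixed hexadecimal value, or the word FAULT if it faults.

Walk each access:
#0 VA=0x1E0D5D0 (r,kernel):
  lvl0: tbl 0x30, slot 15 ⇒ 0x34007 (P1/RW1/US1/PS0)
  lvl1: tbl 0x34, slot 13 ⇒ 0x37007 (P1/RW1/US1/PS0)
  → PA=0x375D0  (2 entries read)
#1 VA=0x1E0D5D0 (r,kernel):
  TLB hit vpn=0x1E0D → PA=0x375D0

Access #0 PA: 0x375D0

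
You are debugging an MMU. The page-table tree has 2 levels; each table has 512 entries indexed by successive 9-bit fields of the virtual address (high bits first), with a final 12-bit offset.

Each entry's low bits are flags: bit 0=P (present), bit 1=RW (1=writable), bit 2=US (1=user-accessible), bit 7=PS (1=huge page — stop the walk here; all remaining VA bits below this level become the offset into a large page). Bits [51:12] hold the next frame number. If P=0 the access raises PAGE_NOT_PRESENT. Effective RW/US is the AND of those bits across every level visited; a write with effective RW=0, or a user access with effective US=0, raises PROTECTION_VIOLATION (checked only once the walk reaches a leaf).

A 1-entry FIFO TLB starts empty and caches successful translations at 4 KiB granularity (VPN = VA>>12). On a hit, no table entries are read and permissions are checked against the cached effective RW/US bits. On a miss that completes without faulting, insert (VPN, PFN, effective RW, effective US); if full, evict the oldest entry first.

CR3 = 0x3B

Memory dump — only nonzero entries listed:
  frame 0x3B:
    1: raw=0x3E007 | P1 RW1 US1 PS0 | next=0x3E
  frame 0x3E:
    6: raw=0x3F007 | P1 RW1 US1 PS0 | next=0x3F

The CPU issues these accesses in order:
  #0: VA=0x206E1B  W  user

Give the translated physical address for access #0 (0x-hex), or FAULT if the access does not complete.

Per-access translation:
#0 VA=0x206E1B (w,user):
  L0 @0x3B[1] → 0x3E007  P=1,RW=1,US=1,PS=0
  L1 @0x3E[6] → 0x3F007  P=1,RW=1,US=1,PS=0
  ✓ 0x3FE1B  — 2 lookups

Access #0 PA: 0x3FE1B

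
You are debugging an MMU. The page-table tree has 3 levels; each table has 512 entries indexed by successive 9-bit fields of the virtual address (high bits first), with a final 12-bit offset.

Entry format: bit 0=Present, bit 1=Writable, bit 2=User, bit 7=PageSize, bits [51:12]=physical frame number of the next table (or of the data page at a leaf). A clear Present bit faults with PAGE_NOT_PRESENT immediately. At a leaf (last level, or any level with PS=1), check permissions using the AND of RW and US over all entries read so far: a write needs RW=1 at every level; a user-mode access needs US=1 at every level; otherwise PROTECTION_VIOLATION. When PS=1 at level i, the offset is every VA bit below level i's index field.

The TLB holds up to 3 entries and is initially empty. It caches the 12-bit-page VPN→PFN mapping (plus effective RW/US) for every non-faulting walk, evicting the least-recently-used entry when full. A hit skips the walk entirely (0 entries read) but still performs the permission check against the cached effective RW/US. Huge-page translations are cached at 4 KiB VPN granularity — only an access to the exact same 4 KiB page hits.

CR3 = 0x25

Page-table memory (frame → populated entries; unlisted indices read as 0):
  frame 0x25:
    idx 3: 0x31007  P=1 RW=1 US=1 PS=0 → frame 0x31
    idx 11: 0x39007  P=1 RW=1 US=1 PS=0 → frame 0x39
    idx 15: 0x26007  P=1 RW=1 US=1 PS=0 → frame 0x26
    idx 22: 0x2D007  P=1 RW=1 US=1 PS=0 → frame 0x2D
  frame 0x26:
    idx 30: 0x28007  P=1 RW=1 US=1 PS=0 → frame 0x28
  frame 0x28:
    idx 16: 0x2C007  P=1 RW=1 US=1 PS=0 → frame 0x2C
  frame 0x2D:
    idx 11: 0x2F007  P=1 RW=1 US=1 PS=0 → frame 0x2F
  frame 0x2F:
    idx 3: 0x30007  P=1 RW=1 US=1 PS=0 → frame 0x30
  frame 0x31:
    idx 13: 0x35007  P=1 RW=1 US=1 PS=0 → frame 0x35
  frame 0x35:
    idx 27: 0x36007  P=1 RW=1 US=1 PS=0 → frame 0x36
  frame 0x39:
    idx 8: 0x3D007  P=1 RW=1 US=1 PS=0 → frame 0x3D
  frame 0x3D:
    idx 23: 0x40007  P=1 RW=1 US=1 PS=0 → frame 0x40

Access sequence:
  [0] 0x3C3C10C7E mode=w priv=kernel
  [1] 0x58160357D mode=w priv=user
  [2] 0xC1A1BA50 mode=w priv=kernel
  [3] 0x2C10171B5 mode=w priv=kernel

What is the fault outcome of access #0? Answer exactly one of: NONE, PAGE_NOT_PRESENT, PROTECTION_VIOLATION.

Trace:
#0 VA=0x3C3C10C7E (w,kernel):
  lvl0: tbl 0x25, slot 15 ⇒ 0x26007 (P1/RW1/US1/PS0)
  lvl1: tbl 0x26, slot 30 ⇒ 0x28007 (P1/RW1/US1/PS0)
  lvl2: tbl 0x28, slot 16 ⇒ 0x2C007 (P1/RW1/US1/PS0)
  → PA=0x2CC7E  (3 entries read)
#1 VA=0x58160357D (w,user):
  lvl0: tbl 0x25, slot 22 ⇒ 0x2D007 (P1/RW1/US1/PS0)
  lvl1: tbl 0x2D, slot 11 ⇒ 0x2F007 (P1/RW1/US1/PS0)
  lvl2: tbl 0x2F, slot 3 ⇒ 0x30007 (P1/RW1/US1/PS0)
  → PA=0x3057D  (3 entries read)
#2 VA=0xC1A1BA50 (w,kernel):
  lvl0: tbl 0x25, slot 3 ⇒ 0x31007 (P1/RW1/US1/PS0)
  lvl1: tbl 0x31, slot 13 ⇒ 0x35007 (P1/RW1/US1/PS0)
  lvl2: tbl 0x35, slot 27 ⇒ 0x36007 (P1/RW1/US1/PS0)
  → PA=0x36A50  (3 entries read)
#3 VA=0x2C10171B5 (w,kernel):
  lvl0: tbl 0x25, slot 11 ⇒ 0x39007 (P1/RW1/US1/PS0)
  lvl1: tbl 0x39, slot 8 ⇒ 0x3D007 (P1/RW1/US1/PS0)
  lvl2: tbl 0x3D, slot 23 ⇒ 0x40007 (P1/RW1/US1/PS0)
  → PA=0x401B5  (3 entries read)

Access #0 fault: NONE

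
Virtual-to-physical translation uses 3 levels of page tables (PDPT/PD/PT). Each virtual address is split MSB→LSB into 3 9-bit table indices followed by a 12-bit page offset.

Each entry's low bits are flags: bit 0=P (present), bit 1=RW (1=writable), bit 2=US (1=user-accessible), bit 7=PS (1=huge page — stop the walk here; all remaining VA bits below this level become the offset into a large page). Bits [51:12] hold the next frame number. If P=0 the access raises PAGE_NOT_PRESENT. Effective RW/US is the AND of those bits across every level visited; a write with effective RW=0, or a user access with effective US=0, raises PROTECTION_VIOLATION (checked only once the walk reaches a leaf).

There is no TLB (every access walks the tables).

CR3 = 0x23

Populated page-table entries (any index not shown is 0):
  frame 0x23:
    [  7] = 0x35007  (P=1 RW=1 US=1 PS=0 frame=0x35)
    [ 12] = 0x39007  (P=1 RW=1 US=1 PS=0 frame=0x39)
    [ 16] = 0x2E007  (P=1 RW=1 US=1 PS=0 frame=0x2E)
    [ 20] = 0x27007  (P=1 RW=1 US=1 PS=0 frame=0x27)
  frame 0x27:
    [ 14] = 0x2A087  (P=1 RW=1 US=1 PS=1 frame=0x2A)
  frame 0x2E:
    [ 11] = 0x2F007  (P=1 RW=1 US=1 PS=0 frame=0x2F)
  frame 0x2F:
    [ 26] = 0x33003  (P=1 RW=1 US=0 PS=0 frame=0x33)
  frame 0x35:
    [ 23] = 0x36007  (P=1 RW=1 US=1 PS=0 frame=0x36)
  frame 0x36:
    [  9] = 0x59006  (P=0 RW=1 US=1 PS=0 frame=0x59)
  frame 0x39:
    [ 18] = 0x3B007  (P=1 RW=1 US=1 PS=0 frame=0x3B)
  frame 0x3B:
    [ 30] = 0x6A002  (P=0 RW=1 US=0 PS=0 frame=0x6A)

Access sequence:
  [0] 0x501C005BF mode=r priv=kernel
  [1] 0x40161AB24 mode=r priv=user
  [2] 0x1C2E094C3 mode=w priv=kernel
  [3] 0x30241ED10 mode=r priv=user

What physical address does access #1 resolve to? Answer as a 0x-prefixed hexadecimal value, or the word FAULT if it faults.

Per-access translation:
#0 VA=0x501C005BF (r,kernel):
  L0: frame=0x23 idx=20 entry=0x27007 [P=1 RW=1 US=1 PS=0]
  L1: frame=0x27 idx=14 entry=0x2A087 [P=1 RW=1 US=1 PS=1]
  ⇒ phys 0x2A5BF (huge @L1)  [2 reads]
#1 VA=0x40161AB24 (r,user):
  L0: frame=0x23 idx=16 entry=0x2E007 [P=1 RW=1 US=1 PS=0]
  L1: frame=0x2E idx=11 entry=0x2F007 [P=1 RW=1 US=1 PS=0]
  L2: frame=0x2F idx=26 entry=0x33003 [P=1 RW=1 US=0 PS=0]
  ⇒ fault: PROTECTION_VIOLATION  — 3 lookups
#2 VA=0x1C2E094C3 (w,kernel):
  L0: frame=0x23 idx=7 entry=0x35007 [P=1 RW=1 US=1 PS=0]
  L1: frame=0x35 idx=23 entry=0x36007 [P=1 RW=1 US=1 PS=0]
  L2: frame=0x36 idx=9 entry=0x59006 [P=0 RW=1 US=1 PS=0]
  ⇒ fault: PAGE_NOT_PRESENT  — 3 lookups
#3 VA=0x30241ED10 (r,user):
  L0: frame=0x23 idx=12 entry=0x39007 [P=1 RW=1 US=1 PS=0]
  L1: frame=0x39 idx=18 entry=0x3B007 [P=1 RW=1 US=1 PS=0]
  L2: frame=0x3B idx=30 entry=0x6A002 [P=0 RW=1 US=0 PS=0]
  ⇒ fault: PAGE_NOT_PRESENT  — 3 lookups

Access #1 PA: FAULT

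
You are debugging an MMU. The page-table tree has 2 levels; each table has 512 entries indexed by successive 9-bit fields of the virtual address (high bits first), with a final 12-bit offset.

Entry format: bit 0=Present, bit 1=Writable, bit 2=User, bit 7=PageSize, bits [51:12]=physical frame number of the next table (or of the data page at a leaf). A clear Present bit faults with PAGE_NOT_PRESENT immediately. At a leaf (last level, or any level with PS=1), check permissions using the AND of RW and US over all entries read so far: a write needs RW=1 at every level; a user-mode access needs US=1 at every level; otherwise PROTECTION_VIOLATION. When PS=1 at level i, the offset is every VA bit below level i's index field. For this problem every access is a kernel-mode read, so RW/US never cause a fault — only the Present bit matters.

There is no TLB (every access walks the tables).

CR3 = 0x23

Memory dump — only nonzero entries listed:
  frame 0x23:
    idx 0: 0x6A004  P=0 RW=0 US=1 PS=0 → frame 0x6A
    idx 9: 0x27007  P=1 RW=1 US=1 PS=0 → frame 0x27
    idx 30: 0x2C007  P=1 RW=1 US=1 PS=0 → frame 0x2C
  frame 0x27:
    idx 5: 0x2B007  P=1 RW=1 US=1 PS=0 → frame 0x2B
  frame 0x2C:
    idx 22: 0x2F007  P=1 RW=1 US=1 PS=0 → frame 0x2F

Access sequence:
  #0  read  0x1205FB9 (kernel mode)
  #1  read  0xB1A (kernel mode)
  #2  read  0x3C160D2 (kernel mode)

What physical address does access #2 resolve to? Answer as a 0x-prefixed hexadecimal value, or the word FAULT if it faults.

Trace:
#0 VA=0x1205FB9 (r,kernel):
  L0: frame=0x23 idx=9 entry=0x27007 [P=1 RW=1 US=1 PS=0]
  L1: frame=0x27 idx=5 entry=0x2B007 [P=1 RW=1 US=1 PS=0]
  → PA=0x2BFB9  (2 entries read)
#1 VA=0xB1A (r,kernel):
  L0: frame=0x23 idx=0 entry=0x6A004 [P=0 RW=0 US=1 PS=0]
  ✗ PAGE_NOT_PRESENT  [1 reads]
#2 VA=0x3C160D2 (r,kernel):
  L0: frame=0x23 idx=30 entry=0x2C007 [P=1 RW=1 US=1 PS=0]
  L1: frame=0x2C idx=22 entry=0x2F007 [P=1 RW=1 US=1 PS=0]
  → PA=0x2F0D2  (2 entries read)

Access #2 PA: 0x2F0D2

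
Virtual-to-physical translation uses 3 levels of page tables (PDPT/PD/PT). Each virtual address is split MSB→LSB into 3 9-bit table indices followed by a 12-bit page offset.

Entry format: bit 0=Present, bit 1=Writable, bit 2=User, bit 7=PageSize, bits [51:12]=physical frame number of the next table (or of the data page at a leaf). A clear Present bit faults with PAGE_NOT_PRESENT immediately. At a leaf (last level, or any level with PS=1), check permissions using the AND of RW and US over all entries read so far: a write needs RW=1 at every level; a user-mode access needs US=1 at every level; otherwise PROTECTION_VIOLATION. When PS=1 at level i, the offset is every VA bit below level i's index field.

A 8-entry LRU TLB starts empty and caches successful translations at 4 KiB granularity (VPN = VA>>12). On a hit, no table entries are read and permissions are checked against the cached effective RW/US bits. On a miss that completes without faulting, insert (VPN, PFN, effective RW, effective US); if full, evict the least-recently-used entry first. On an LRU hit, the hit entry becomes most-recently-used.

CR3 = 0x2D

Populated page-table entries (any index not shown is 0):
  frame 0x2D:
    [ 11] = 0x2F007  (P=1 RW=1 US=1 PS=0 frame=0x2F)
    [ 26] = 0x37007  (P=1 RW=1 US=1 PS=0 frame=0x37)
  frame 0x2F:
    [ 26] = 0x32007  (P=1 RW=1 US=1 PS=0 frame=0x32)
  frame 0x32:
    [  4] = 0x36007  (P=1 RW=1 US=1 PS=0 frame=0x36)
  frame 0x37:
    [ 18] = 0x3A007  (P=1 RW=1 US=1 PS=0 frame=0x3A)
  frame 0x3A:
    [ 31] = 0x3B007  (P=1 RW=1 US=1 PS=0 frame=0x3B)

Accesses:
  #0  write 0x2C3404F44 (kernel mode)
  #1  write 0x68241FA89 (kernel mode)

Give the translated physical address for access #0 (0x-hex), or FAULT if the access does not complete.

Trace:
#0 VA=0x2C3404F44 (w,kernel):
  lvl0: tbl 0x2D, slot 11 ⇒ 0x2F007 (P1/RW1/US1/PS0)
  lvl1: tbl 0x2F, slot 26 ⇒ 0x32007 (P1/RW1/US1/PS0)
  lvl2: tbl 0x32, slot 4 ⇒ 0x36007 (P1/RW1/US1/PS0)
  ✓ 0x36F44  — 3 lookups
#1 VA=0x68241FA89 (w,kernel):
  lvl0: tbl 0x2D, slot 26 ⇒ 0x37007 (P1/RW1/US1/PS0)
  lvl1: tbl 0x37, slot 18 ⇒ 0x3A007 (P1/RW1/US1/PS0)
  lvl2: tbl 0x3A, slot 31 ⇒ 0x3B007 (P1/RW1/US1/PS0)
  ✓ 0x3BA89  — 3 lookups

Access #0 PA: 0x36F44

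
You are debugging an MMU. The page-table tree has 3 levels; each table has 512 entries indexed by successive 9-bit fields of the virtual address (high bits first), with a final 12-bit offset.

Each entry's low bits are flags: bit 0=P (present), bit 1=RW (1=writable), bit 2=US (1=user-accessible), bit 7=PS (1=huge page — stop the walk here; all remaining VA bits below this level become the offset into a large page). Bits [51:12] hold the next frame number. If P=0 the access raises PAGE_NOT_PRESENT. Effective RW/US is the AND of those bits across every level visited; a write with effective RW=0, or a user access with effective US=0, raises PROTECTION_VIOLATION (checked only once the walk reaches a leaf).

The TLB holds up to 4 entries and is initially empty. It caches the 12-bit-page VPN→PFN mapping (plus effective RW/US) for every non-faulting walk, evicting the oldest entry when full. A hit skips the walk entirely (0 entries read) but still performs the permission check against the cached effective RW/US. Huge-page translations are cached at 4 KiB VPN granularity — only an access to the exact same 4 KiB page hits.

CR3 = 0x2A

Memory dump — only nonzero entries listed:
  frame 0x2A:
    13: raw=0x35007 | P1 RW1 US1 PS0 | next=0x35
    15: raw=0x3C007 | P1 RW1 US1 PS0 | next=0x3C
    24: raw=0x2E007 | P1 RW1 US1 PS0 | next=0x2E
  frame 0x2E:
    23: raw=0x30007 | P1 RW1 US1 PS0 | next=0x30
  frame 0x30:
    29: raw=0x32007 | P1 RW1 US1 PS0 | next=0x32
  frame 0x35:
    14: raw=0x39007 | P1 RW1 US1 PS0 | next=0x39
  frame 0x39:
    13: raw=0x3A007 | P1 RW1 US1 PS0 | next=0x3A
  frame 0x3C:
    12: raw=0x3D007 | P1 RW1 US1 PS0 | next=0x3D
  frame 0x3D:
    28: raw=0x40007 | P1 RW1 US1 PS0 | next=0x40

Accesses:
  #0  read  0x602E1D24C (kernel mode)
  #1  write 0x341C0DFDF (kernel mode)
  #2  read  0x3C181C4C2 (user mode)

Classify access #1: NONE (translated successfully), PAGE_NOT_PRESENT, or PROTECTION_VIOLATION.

Per-access translation:
#0 VA=0x602E1D24C (r,kernel):
  [0] read 0x2A idx=24: raw=0x2E007 flags P=1 W=1 U=1 S=0
  [1] read 0x2E idx=23: raw=0x30007 flags P=1 W=1 U=1 S=0
  [2] read 0x30 idx=29: raw=0x32007 flags P=1 W=1 U=1 S=0
  ✓ 0x3224C  — 3 lookups
#1 VA=0x341C0DFDF (w,kernel):
  [0] read 0x2A idx=13: raw=0x35007 flags P=1 W=1 U=1 S=0
  [1] read 0x35 idx=14: raw=0x39007 flags P=1 W=1 U=1 S=0
  [2] read 0x39 idx=13: raw=0x3A007 flags P=1 W=1 U=1 S=0
  ✓ 0x3AFDF  — 3 lookups
#2 VA=0x3C181C4C2 (r,user):
  [0] read 0x2A idx=15: raw=0x3C007 flags P=1 W=1 U=1 S=0
  [1] read 0x3C idx=12: raw=0x3D007 flags P=1 W=1 U=1 S=0
  [2] read 0x3D idx=28: raw=0x40007 flags P=1 W=1 U=1 S=0
  ✓ 0x404C2  — 3 lookups

Access #1 fault: NONE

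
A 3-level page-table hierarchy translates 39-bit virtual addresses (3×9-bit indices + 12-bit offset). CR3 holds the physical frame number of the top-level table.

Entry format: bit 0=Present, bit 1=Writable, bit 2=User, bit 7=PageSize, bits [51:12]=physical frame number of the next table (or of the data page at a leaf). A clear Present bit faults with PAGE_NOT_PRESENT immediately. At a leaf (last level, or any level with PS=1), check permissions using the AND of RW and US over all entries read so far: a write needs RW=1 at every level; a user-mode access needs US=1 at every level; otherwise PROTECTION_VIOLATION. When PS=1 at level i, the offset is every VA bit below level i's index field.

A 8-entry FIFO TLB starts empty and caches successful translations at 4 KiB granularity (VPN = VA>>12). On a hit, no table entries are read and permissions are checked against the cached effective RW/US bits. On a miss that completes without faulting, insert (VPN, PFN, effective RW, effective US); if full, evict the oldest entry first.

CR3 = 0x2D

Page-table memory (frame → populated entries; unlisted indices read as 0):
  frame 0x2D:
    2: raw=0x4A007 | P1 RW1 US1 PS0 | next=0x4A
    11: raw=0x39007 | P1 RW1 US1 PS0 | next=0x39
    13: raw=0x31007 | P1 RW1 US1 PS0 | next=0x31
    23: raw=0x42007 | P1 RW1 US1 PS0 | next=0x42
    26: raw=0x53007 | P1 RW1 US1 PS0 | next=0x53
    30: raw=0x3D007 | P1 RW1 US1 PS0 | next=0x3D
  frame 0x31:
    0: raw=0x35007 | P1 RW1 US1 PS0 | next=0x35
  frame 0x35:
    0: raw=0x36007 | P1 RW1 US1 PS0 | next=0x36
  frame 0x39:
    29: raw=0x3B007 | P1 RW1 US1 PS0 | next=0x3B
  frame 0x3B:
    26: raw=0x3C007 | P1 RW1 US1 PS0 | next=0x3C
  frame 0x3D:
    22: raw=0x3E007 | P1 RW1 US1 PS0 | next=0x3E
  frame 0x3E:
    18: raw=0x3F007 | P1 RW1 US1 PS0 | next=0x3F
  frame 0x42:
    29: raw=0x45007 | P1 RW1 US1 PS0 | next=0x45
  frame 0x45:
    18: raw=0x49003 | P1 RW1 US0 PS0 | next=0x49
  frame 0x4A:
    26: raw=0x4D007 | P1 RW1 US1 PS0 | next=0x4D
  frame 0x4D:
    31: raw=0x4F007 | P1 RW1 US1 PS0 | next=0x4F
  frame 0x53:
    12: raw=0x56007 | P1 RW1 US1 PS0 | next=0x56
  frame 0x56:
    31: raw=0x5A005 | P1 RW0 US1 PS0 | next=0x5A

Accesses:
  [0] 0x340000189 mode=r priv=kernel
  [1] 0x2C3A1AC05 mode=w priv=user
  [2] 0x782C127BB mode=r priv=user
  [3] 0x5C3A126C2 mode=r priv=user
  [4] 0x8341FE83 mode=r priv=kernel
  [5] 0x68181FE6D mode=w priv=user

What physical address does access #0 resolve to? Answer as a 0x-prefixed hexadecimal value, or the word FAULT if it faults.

Walk each access:
#0 VA=0x340000189 (r,kernel):
  [0] read 0x2D idx=13: raw=0x31007 flags P=1 W=1 U=1 S=0
  [1] read 0x31 idx=0: raw=0x35007 flags P=1 W=1 U=1 S=0
  [2] read 0x35 idx=0: raw=0x36007 flags P=1 W=1 U=1 S=0
  ✓ 0x36189  — 3 lookups
#1 VA=0x2C3A1AC05 (w,user):
  [0] read 0x2D idx=11: raw=0x39007 flags P=1 W=1 U=1 S=0
  [1] read 0x39 idx=29: raw=0x3B007 flags P=1 W=1 U=1 S=0
  [2] read 0x3B idx=26: raw=0x3C007 flags P=1 W=1 U=1 S=0
  ✓ 0x3CC05  — 3 lookups
#2 VA=0x782C127BB (r,user):
  [0] read 0x2D idx=30: raw=0x3D007 flags P=1 W=1 U=1 S=0
  [1] read 0x3D idx=22: raw=0x3E007 flags P=1 W=1 U=1 S=0
  [2] read 0x3E idx=18: raw=0x3F007 flags P=1 W=1 U=1 S=0
  ✓ 0x3F7BB  — 3 lookups
#3 VA=0x5C3A126C2 (r,user):
  [0] read 0x2D idx=23: raw=0x42007 flags P=1 W=1 U=1 S=0
  [1] read 0x42 idx=29: raw=0x45007 flags P=1 W=1 U=1 S=0
  [2] read 0x45 idx=18: raw=0x49003 flags P=1 W=1 U=0 S=0
  ✗ PROTECTION_VIOLATION  [3 reads]
#4 VA=0x8341FE83 (r,kernel):
  [0] read 0x2D idx=2: raw=0x4A007 flags P=1 W=1 U=1 S=0
  [1] read 0x4A idx=26: raw=0x4D007 flags P=1 W=1 U=1 S=0
  [2] read 0x4D idx=31: raw=0x4F007 flags P=1 W=1 U=1 S=0
  ✓ 0x4FE83  — 3 lookups
#5 VA=0x68181FE6D (w,user):
  [0] read 0x2D idx=26: raw=0x53007 flags P=1 W=1 U=1 S=0
  [1] read 0x53 idx=12: raw=0x56007 flags P=1 W=1 U=1 S=0
  [2] read 0x56 idx=31: raw=0x5A005 flags P=1 W=0 U=1 S=0
  ✗ PROTECTION_VIOLATION  [3 reads]

Access #0 PA: 0x36189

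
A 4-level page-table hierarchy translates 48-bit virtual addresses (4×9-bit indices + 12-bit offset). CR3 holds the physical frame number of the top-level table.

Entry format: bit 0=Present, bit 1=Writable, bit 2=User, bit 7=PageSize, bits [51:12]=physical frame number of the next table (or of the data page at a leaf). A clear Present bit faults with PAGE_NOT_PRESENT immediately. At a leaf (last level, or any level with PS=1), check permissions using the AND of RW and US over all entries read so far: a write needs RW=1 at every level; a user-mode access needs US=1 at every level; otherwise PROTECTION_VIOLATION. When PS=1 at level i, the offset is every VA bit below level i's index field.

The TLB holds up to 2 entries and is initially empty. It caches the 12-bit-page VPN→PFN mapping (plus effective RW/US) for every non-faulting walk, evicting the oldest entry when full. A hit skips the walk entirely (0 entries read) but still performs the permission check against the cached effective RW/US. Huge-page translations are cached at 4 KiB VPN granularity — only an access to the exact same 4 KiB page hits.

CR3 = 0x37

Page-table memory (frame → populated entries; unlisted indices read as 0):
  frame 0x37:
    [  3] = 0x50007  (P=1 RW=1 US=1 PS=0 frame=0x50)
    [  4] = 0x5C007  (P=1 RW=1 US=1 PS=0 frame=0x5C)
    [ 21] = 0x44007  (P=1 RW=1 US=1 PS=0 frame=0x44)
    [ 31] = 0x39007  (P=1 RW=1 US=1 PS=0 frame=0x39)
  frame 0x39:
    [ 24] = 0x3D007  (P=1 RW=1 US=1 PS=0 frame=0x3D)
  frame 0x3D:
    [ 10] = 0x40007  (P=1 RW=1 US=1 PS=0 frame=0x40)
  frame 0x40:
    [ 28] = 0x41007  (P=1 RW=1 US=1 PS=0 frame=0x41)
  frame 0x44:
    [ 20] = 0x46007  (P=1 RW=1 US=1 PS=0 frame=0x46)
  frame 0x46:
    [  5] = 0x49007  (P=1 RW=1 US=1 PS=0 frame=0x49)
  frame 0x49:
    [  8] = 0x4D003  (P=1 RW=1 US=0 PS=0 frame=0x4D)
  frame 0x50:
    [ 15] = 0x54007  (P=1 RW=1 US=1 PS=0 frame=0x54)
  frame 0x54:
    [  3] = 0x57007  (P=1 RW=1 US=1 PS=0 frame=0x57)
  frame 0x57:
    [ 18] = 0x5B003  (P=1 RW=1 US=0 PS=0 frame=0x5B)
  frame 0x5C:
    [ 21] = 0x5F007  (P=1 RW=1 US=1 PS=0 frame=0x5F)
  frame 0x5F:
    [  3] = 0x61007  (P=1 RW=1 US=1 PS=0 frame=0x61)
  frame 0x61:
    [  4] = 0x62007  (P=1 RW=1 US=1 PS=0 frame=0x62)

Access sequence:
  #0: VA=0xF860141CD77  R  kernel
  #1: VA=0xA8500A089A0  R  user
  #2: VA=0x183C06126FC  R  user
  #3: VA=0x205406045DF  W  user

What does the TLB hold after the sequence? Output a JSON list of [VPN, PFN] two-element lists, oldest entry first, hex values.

Walk each access:
#0 VA=0xF860141CD77 (r,kernel):
  L0: frame=0x37 idx=31 entry=0x39007 [P=1 RW=1 US=1 PS=0]
  L1: frame=0x39 idx=24 entry=0x3D007 [P=1 RW=1 US=1 PS=0]
  L2: frame=0x3D idx=10 entry=0x40007 [P=1 RW=1 US=1 PS=0]
  L3: frame=0x40 idx=28 entry=0x41007 [P=1 RW=1 US=1 PS=0]
  ✓ 0x41D77  — 4 lookups
#1 VA=0xA8500A089A0 (r,user):
  L0: frame=0x37 idx=21 entry=0x44007 [P=1 RW=1 US=1 PS=0]
  L1: frame=0x44 idx=20 entry=0x46007 [P=1 RW=1 US=1 PS=0]
  L2: frame=0x46 idx=5 entry=0x49007 [P=1 RW=1 US=1 PS=0]
  L3: frame=0x49 idx=8 entry=0x4D003 [P=1 RW=1 US=0 PS=0]
  ✗ PROTECTION_VIOLATION  [4 reads]
#2 VA=0x183C06126FC (r,user):
  L0: frame=0x37 idx=3 entry=0x50007 [P=1 RW=1 US=1 PS=0]
  L1: frame=0x50 idx=15 entry=0x54007 [P=1 RW=1 US=1 PS=0]
  L2: frame=0x54 idx=3 entry=0x57007 [P=1 RW=1 US=1 PS=0]
  L3: frame=0x57 idx=18 entry=0x5B003 [P=1 RW=1 US=0 PS=0]
  ✗ PROTECTION_VIOLATION  [4 reads]
#3 VA=0x205406045DF (w,user):
  L0: frame=0x37 idx=4 entry=0x5C007 [P=1 RW=1 US=1 PS=0]
  L1: frame=0x5C idx=21 entry=0x5F007 [P=1 RW=1 US=1 PS=0]
  L2: frame=0x5F idx=3 entry=0x61007 [P=1 RW=1 US=1 PS=0]
  L3: frame=0x61 idx=4 entry=0x62007 [P=1 RW=1 US=1 PS=0]
  ✓ 0x625DF  — 4 lookups

TLB: [["0xF860141C", "0x41"], ["0x20540604", "0x62"]]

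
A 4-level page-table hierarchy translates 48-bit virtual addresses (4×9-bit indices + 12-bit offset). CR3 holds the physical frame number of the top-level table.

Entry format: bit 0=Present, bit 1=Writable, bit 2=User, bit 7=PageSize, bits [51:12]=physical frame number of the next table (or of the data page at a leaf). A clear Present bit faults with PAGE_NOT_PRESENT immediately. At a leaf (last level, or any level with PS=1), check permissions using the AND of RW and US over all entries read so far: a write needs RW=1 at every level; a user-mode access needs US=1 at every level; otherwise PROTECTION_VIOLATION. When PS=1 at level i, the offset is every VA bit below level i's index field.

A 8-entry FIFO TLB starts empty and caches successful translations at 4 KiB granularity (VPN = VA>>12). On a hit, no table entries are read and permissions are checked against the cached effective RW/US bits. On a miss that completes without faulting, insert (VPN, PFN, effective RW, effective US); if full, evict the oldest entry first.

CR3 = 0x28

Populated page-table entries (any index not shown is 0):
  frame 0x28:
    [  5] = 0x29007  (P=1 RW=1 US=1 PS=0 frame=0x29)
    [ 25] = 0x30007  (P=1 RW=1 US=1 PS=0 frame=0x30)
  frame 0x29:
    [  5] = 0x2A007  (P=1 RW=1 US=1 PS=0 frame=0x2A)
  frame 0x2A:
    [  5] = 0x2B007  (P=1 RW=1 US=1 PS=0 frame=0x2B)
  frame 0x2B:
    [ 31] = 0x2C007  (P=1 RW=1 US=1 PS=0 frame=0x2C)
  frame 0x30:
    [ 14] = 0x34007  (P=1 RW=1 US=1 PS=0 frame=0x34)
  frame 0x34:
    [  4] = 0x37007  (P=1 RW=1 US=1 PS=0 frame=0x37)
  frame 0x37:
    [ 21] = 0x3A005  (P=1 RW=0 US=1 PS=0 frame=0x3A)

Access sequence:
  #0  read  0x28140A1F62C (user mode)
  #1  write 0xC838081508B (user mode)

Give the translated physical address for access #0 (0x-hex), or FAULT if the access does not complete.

Per-access translation:
#0 VA=0x28140A1F62C (r,user):
  lvl0: tbl 0x28, slot 5 ⇒ 0x29007 (P1/RW1/US1/PS0)
  lvl1: tbl 0x29, slot 5 ⇒ 0x2A007 (P1/RW1/US1/PS0)
  lvl2: tbl 0x2A, slot 5 ⇒ 0x2B007 (P1/RW1/US1/PS0)
  lvl3: tbl 0x2B, slot 31 ⇒ 0x2C007 (P1/RW1/US1/PS0)
  ⇒ phys 0x2C62C  [4 reads]
#1 VA=0xC838081508B (w,user):
  lvl0: tbl 0x28, slot 25 ⇒ 0x30007 (P1/RW1/US1/PS0)
  lvl1: tbl 0x30, slot 14 ⇒ 0x34007 (P1/RW1/US1/PS0)
  lvl2: tbl 0x34, slot 4 ⇒ 0x37007 (P1/RW1/US1/PS0)
  lvl3: tbl 0x37, slot 21 ⇒ 0x3A005 (P1/RW0/US1/PS0)
  ✗ PROTECTION_VIOLATION  [4 reads]

Access #0 PA: 0x2C62C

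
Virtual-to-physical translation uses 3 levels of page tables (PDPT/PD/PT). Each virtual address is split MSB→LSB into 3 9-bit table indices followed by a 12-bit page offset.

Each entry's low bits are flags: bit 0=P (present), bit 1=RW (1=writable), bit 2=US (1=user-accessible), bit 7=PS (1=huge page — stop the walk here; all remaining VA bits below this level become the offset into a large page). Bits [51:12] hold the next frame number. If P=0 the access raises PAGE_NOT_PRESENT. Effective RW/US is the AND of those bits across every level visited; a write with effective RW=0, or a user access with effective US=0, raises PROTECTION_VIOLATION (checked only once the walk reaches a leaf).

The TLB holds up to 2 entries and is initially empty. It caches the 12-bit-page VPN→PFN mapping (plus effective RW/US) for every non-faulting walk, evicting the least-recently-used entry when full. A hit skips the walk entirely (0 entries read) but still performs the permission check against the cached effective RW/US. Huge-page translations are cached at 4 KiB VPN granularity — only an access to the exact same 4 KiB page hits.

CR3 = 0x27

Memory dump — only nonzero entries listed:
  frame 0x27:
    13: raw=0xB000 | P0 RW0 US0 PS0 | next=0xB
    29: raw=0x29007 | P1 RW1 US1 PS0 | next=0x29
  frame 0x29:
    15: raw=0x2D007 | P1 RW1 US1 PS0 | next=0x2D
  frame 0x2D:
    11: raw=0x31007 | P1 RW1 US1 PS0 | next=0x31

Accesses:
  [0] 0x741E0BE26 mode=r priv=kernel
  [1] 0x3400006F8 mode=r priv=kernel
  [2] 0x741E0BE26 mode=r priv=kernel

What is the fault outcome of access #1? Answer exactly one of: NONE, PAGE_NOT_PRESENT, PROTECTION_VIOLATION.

Walk each access:
#0 VA=0x741E0BE26 (r,kernel):
  L0 @0x27[29] → 0x29007  P=1,RW=1,US=1,PS=0
  L1 @0x29[15] → 0x2D007  P=1,RW=1,US=1,PS=0
  L2 @0x2D[11] → 0x31007  P=1,RW=1,US=1,PS=0
  ⇒ phys 0x31E26  [3 reads]
#1 VA=0x3400006F8 (r,kernel):
  L0 @0x27[13] → 0xB000  P=0,RW=0,US=0,PS=0
  ✗ PAGE_NOT_PRESENT  [1 reads]
#2 VA=0x741E0BE26 (r,kernel):
  TLB hit vpn=0x741E0B → PA=0x31E26

Access #1 fault: PAGE_NOT_PRESENT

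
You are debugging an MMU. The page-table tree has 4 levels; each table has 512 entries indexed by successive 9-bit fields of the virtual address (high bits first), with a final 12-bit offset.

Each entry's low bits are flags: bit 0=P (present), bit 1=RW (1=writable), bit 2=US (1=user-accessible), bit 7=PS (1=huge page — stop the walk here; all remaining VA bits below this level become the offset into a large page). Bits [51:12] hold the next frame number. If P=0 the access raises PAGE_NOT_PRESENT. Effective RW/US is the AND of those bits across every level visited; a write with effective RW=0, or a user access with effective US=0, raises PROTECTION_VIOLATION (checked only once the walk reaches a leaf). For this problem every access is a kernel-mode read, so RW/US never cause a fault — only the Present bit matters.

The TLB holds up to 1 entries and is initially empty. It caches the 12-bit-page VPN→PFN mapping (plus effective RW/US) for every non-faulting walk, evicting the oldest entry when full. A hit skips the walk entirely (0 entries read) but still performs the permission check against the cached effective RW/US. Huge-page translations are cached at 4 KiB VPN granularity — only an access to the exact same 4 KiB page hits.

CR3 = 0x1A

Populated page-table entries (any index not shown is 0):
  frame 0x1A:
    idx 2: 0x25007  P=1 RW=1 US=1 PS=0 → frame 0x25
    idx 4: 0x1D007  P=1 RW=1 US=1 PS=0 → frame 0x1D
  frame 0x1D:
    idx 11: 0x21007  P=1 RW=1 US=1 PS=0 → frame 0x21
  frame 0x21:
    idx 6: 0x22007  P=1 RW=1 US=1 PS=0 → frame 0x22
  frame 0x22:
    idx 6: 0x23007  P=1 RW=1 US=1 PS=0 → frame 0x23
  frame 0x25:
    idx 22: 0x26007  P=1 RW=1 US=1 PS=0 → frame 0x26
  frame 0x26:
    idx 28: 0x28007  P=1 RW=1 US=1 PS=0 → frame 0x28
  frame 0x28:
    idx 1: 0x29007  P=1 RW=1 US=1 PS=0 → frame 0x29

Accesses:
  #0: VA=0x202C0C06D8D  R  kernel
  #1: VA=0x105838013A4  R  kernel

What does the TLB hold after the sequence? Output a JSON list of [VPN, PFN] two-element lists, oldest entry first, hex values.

Per-access translation:
#0 VA=0x202C0C06D8D (r,kernel):
  lvl0: tbl 0x1A, slot 4 ⇒ 0x1D007 (P1/RW1/US1/PS0)
  lvl1: tbl 0x1D, slot 11 ⇒ 0x21007 (P1/RW1/US1/PS0)
  lvl2: tbl 0x21, slot 6 ⇒ 0x22007 (P1/RW1/US1/PS0)
  lvl3: tbl 0x22, slot 6 ⇒ 0x23007 (P1/RW1/US1/PS0)
  ⇒ phys 0x23D8D  [4 reads]
#1 VA=0x105838013A4 (r,kernel):
  lvl0: tbl 0x1A, slot 2 ⇒ 0x25007 (P1/RW1/US1/PS0)
  lvl1: tbl 0x25, slot 22 ⇒ 0x26007 (P1/RW1/US1/PS0)
  lvl2: tbl 0x26, slot 28 ⇒ 0x28007 (P1/RW1/US1/PS0)
  lvl3: tbl 0x28, slot 1 ⇒ 0x29007 (P1/RW1/US1/PS0)
  ⇒ phys 0x293A4  [4 reads]

TLB: [["0x10583801", "0x29"]]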